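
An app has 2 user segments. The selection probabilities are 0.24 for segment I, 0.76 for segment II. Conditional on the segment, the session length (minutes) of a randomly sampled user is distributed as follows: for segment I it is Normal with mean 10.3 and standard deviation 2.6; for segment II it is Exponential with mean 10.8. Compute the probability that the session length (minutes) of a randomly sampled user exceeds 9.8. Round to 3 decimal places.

Conditional on each segment, P(X > 9.8): I: 0.576249; II: 0.403569.
By total probability, P(X > 9.8) = 0.24·0.576249 + 0.76·0.403569 = 0.445012.

0.445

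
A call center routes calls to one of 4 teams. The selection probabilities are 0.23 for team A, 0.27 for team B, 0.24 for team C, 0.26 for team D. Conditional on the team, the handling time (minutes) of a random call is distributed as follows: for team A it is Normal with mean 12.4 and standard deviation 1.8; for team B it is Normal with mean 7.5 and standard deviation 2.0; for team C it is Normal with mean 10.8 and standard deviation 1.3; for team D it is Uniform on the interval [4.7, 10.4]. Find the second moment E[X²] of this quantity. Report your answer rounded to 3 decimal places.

96.301

For each component E[X²] = Var + (mean)², giving A: 157; B: 60.25; C: 118.33; D: 59.71.
Overall E[X²] = 0.23·157 + 0.27·60.25 + 0.24·118.33 + 0.26·59.71 = 96.3013.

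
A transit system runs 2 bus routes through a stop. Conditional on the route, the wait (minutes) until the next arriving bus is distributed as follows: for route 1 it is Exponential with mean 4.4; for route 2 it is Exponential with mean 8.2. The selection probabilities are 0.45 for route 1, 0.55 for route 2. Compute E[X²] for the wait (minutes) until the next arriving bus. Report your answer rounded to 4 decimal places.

For each component E[X²] = Var + (mean)², giving 1: 38.72; 2: 134.48.
Overall E[X²] = 0.45·38.72 + 0.55·134.48 = 91.388.

91.3880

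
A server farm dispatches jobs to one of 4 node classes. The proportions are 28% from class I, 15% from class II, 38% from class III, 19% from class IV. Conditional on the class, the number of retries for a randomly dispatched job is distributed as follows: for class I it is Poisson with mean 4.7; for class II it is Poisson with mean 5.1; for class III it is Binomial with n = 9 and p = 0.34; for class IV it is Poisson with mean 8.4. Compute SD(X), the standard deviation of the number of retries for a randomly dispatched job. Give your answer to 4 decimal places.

2.8411

Per component, I: μ=4.7, E[X²]=26.79; II: μ=5.1, E[X²]=31.11; III: μ=3.06, E[X²]=11.3832; IV: μ=8.4, E[X²]=78.96.
E[X] = 0.28·4.7 + 0.15·5.1 + 0.38·3.06 + 0.19·8.4 = 4.8398.
E[X²] = 0.28·26.79 + 0.15·31.11 + 0.38·11.3832 + 0.19·78.96 = 31.4957.
Var(X) = E[X²] − (E[X])² = 31.4957 − 23.4237 = 8.07205.
SD(X) = √8.07205 = 2.84114.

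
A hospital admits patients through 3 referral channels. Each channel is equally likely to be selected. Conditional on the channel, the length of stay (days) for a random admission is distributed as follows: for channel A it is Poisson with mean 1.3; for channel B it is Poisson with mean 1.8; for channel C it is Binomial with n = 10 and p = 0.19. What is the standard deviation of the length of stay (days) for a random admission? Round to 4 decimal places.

Per component, A: μ=1.3, E[X²]=2.99; B: μ=1.8, E[X²]=5.04; C: μ=1.9, E[X²]=5.149.
E[X] = 0.333333·1.3 + 0.333333·1.8 + 0.333333·1.9 = 1.66667.
E[X²] = 0.333333·2.99 + 0.333333·5.04 + 0.333333·5.149 = 4.393.
Var(X) = E[X²] − (E[X])² = 4.393 − 2.77778 = 1.61522.
SD(X) = √1.61522 = 1.27091.

1.2709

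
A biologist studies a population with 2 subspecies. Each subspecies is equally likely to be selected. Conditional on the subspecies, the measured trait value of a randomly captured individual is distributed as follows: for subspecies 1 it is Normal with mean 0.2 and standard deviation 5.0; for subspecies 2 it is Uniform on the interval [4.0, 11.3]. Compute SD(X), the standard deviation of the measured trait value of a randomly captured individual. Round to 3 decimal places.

5.348

Per component, 1: μ=0.2, E[X²]=25.04; 2: μ=7.65, E[X²]=62.9633.
E[X] = 0.5·0.2 + 0.5·7.65 = 3.925.
E[X²] = 0.5·25.04 + 0.5·62.9633 = 44.0017.
Var(X) = E[X²] − (E[X])² = 44.0017 − 15.4056 = 28.596.
SD(X) = √28.596 = 5.34753.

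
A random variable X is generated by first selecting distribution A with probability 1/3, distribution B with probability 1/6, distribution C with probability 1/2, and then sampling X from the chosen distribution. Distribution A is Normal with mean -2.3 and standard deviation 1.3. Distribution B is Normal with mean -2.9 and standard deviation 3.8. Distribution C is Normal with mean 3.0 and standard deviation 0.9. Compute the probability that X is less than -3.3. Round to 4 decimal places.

Conditional on each component, P(X < -3.3): A: 0.220878; B: 0.458083; C: 1.27981e-12.
By total probability, P(X < -3.3) = 0.333333·0.220878 + 0.166667·0.458083 + 0.5·1.27981e-12 = 0.149973.

0.1500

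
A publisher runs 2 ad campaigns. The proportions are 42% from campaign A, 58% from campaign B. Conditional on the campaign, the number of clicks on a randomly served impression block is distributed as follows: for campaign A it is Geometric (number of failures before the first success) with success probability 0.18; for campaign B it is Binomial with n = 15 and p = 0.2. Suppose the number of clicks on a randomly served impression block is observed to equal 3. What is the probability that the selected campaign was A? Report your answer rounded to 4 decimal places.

0.2232

Likelihoods P(X=3 | ·): A: 0.0992462; B: 0.250139.
Posterior ∝ prior × likelihood. Numerator for A: 0.42·0.0992462 = 0.0416834.
Normalizing constant: 0.42·0.0992462 + 0.58·0.250139 = 0.186764.
P(A | observation) = 0.0416834 / 0.186764 = 0.223188.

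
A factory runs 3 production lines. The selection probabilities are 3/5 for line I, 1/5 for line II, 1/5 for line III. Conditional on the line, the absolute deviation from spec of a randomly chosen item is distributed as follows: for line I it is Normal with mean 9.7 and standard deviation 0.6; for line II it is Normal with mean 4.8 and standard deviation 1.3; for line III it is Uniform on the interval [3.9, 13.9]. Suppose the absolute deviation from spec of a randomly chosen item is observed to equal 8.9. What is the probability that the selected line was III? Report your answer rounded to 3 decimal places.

Likelihoods f(8.9 | ·): I: 0.27335; II: 0.00212353; III: 0.1.
Posterior ∝ prior × likelihood. Numerator for III: 0.2·0.1 = 0.02.
Normalizing constant: 0.6·0.27335 + 0.2·0.00212353 + 0.2·0.1 = 0.184435.
P(III | observation) = 0.02 / 0.184435 = 0.108439.

0.108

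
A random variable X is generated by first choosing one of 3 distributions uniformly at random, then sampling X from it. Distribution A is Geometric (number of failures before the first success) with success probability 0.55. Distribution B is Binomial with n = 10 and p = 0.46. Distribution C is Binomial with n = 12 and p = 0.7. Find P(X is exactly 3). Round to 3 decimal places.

0.069

Conditional on each component, P(X = 3): A: 0.0501187; B: 0.156391; C: 0.00148528.
By total probability, P(X = 3) = 0.333333·0.0501187 + 0.333333·0.156391 + 0.333333·0.00148528 = 0.0693316.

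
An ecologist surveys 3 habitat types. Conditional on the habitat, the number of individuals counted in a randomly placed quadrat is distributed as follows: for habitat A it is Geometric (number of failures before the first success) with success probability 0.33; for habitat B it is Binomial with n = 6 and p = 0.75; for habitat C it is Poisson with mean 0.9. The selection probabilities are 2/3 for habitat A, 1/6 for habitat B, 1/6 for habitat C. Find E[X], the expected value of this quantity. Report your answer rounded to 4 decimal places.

Component means — A: 2.0303; B: 4.5; C: 0.9.
E[X] = 0.666667·2.0303 + 0.166667·4.5 + 0.166667·0.9 = 2.25354.

2.2535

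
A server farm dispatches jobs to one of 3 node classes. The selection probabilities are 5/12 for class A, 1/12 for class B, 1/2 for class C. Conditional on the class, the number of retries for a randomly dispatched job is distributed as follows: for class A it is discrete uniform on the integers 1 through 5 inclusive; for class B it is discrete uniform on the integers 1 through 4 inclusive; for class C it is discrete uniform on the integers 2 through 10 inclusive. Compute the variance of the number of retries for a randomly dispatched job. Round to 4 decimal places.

6.6649

Per component, A: μ=3, E[X²]=11; B: μ=2.5, E[X²]=7.5; C: μ=6, E[X²]=42.6667.
E[X] = 0.416667·3 + 0.0833333·2.5 + 0.5·6 = 4.45833.
E[X²] = 0.416667·11 + 0.0833333·7.5 + 0.5·42.6667 = 26.5417.
Var(X) = E[X²] − (E[X])² = 26.5417 − 19.8767 = 6.66493.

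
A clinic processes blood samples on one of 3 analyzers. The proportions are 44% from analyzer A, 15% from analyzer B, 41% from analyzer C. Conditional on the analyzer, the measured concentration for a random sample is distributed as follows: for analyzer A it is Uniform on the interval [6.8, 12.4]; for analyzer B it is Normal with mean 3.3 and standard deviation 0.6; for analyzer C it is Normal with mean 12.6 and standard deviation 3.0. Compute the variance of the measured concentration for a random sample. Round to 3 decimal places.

Per component, A: μ=9.6, E[X²]=94.7733; B: μ=3.3, E[X²]=11.25; C: μ=12.6, E[X²]=167.76.
E[X] = 0.44·9.6 + 0.15·3.3 + 0.41·12.6 = 9.885.
E[X²] = 0.44·94.7733 + 0.15·11.25 + 0.41·167.76 = 112.169.
Var(X) = E[X²] − (E[X])² = 112.169 − 97.7132 = 14.4561.

14.456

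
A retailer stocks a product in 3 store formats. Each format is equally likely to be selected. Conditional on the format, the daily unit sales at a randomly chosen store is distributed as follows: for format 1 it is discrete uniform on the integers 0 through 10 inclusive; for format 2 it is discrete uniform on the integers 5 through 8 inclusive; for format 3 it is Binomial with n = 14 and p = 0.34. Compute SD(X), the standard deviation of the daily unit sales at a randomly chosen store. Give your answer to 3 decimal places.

Per component, 1: μ=5, E[X²]=35; 2: μ=6.5, E[X²]=43.5; 3: μ=4.76, E[X²]=25.7992.
E[X] = 0.333333·5 + 0.333333·6.5 + 0.333333·4.76 = 5.42.
E[X²] = 0.333333·35 + 0.333333·43.5 + 0.333333·25.7992 = 34.7664.
Var(X) = E[X²] − (E[X])² = 34.7664 − 29.3764 = 5.39.
SD(X) = √5.39 = 2.32164.

2.322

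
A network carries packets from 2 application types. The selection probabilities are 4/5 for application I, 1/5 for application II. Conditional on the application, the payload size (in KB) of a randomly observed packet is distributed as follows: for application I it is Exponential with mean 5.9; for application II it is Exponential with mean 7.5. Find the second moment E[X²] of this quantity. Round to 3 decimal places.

For each component E[X²] = Var + (mean)², giving I: 69.62; II: 112.5.
Overall E[X²] = 0.8·69.62 + 0.2·112.5 = 78.196.

78.196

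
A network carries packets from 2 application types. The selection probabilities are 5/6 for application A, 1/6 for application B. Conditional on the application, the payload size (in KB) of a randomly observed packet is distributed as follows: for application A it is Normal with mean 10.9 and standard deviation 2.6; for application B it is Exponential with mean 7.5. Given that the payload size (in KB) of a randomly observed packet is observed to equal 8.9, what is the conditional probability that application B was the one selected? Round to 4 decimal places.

Likelihoods f(8.9 | ·): A: 0.114142; B: 0.0406983.
Posterior ∝ prior × likelihood. Numerator for B: 0.166667·0.0406983 = 0.00678305.
Normalizing constant: 0.833333·0.114142 + 0.166667·0.0406983 = 0.101902.
P(B | observation) = 0.00678305 / 0.101902 = 0.0665646.

0.0666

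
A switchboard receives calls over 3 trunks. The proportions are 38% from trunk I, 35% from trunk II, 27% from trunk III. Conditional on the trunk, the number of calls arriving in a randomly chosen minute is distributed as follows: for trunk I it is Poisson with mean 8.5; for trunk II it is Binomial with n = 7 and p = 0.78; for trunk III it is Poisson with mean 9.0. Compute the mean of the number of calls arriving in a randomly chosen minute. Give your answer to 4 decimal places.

7.5710

Component means — I: 8.5; II: 5.46; III: 9.
E[X] = 0.38·8.5 + 0.35·5.46 + 0.27·9 = 7.571.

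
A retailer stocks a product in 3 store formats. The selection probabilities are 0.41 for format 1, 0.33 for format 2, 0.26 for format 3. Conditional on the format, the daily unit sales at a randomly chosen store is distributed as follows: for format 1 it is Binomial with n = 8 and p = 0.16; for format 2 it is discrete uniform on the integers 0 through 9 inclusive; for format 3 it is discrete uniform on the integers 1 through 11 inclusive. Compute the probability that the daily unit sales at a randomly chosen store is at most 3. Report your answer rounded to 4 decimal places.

Conditional on each format, P(X ≤ 3): 1: 0.97333; 2: 0.4; 3: 0.272727.
By total probability, P(X ≤ 3) = 0.41·0.97333 + 0.33·0.4 + 0.26·0.272727 = 0.601974.

0.6020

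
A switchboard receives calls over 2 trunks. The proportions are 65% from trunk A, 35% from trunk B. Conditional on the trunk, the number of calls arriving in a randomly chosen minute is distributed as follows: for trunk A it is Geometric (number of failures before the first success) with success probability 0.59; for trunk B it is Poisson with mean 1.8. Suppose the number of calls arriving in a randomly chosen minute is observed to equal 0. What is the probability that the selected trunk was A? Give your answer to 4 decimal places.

Likelihoods P(X=0 | ·): A: 0.59; B: 0.165299.
Posterior ∝ prior × likelihood. Numerator for A: 0.65·0.59 = 0.3835.
Normalizing constant: 0.65·0.59 + 0.35·0.165299 = 0.441355.
P(A | observation) = 0.3835 / 0.441355 = 0.868916.

0.8689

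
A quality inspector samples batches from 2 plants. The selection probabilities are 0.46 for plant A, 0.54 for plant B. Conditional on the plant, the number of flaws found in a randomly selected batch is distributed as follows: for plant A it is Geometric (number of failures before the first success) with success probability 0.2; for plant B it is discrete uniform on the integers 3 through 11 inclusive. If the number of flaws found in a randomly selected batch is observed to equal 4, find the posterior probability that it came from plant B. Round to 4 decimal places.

0.6142

Likelihoods P(X=4 | ·): A: 0.08192; B: 0.111111.
Posterior ∝ prior × likelihood. Numerator for B: 0.54·0.111111 = 0.06.
Normalizing constant: 0.46·0.08192 + 0.54·0.111111 = 0.0976832.
P(B | observation) = 0.06 / 0.0976832 = 0.61423.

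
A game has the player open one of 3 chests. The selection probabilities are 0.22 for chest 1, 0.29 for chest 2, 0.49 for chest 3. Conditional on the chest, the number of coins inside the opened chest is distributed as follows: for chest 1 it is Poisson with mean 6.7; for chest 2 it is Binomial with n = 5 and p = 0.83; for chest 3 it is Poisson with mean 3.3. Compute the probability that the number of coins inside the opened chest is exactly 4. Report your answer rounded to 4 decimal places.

Conditional on each chest, P(X = 4): 1: 0.103351; 2: 0.403396; 3: 0.182252.
By total probability, P(X = 4) = 0.22·0.103351 + 0.29·0.403396 + 0.49·0.182252 = 0.229026.

0.2290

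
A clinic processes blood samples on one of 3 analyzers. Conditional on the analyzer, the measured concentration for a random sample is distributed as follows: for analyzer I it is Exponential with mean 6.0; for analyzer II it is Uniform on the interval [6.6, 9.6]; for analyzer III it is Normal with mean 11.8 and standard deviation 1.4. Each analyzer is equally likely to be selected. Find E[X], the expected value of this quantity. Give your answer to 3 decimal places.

8.633

Component means — I: 6; II: 8.1; III: 11.8.
E[X] = 0.333333·6 + 0.333333·8.1 + 0.333333·11.8 = 8.63333.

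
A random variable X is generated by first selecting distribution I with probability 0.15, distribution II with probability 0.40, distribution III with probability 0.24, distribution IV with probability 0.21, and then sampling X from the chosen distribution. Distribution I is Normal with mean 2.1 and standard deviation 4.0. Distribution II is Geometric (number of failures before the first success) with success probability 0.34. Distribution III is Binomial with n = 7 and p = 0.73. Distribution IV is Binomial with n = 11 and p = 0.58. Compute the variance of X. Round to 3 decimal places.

9.183

Per component, I: μ=2.1, E[X²]=20.41; II: μ=1.94118, E[X²]=9.47751; III: μ=5.11, E[X²]=27.4918; IV: μ=6.38, E[X²]=43.384.
E[X] = 0.15·2.1 + 0.4·1.94118 + 0.24·5.11 + 0.21·6.38 = 3.65767.
E[X²] = 0.15·20.41 + 0.4·9.47751 + 0.24·27.4918 + 0.21·43.384 = 22.5612.
Var(X) = E[X²] − (E[X])² = 22.5612 − 13.3786 = 9.18262.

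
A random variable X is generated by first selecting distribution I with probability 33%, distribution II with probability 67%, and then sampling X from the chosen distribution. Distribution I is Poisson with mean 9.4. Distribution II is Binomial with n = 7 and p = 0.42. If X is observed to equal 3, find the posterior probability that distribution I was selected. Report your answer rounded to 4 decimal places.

0.0189

Likelihoods P(X=3 | ·): I: 0.0114515; II: 0.293446.
Posterior ∝ prior × likelihood. Numerator for I: 0.33·0.0114515 = 0.00377901.
Normalizing constant: 0.33·0.0114515 + 0.67·0.293446 = 0.200388.
P(I | observation) = 0.00377901 / 0.200388 = 0.0188585.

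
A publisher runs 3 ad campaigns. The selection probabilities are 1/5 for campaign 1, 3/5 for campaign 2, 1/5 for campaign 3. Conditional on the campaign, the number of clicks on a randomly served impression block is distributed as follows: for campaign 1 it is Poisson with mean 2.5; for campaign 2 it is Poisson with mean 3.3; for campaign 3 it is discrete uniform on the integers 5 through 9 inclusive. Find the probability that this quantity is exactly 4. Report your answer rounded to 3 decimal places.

Conditional on each campaign, P(X = 4): 1: 0.133602; 2: 0.182252; 3: 0.
By total probability, P(X = 4) = 0.2·0.133602 + 0.6·0.182252 + 0.2·0 = 0.136072.

0.136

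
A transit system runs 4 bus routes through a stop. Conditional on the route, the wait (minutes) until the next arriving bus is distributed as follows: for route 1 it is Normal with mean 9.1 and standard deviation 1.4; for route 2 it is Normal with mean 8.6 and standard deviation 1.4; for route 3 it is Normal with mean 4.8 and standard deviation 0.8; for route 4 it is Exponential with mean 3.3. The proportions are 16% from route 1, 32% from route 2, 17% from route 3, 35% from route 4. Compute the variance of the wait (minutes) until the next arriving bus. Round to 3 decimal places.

Per component, 1: μ=9.1, E[X²]=84.77; 2: μ=8.6, E[X²]=75.92; 3: μ=4.8, E[X²]=23.68; 4: μ=3.3, E[X²]=21.78.
E[X] = 0.16·9.1 + 0.32·8.6 + 0.17·4.8 + 0.35·3.3 = 6.179.
E[X²] = 0.16·84.77 + 0.32·75.92 + 0.17·23.68 + 0.35·21.78 = 49.5062.
Var(X) = E[X²] − (E[X])² = 49.5062 − 38.18 = 11.3262.

11.326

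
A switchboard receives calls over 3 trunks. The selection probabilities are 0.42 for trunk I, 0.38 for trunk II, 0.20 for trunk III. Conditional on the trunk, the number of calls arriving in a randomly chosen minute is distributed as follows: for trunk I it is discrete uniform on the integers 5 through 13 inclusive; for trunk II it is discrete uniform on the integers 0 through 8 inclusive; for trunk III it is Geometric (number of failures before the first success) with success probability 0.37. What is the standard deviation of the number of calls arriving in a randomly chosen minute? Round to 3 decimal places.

Per component, I: μ=9, E[X²]=87.6667; II: μ=4, E[X²]=22.6667; III: μ=1.7027, E[X²]=7.5011.
E[X] = 0.42·9 + 0.38·4 + 0.2·1.7027 = 5.64054.
E[X²] = 0.42·87.6667 + 0.38·22.6667 + 0.2·7.5011 = 46.9336.
Var(X) = E[X²] − (E[X])² = 46.9336 − 31.8157 = 15.1179.
SD(X) = √15.1179 = 3.88817.

3.888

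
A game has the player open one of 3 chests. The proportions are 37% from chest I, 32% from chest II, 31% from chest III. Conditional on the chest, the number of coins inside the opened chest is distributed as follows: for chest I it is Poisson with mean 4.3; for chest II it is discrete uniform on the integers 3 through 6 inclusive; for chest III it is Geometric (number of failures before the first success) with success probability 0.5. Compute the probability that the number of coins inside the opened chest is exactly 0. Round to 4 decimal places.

Conditional on each chest, P(X = 0): I: 0.0135686; II: 0; III: 0.5.
By total probability, P(X = 0) = 0.37·0.0135686 + 0.32·0 + 0.31·0.5 = 0.16002.

0.1600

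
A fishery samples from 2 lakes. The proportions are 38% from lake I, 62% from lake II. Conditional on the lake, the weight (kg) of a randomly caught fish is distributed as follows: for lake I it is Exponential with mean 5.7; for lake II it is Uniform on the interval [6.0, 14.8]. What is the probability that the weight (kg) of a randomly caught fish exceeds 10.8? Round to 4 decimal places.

0.3390

Conditional on each lake, P(X > 10.8): I: 0.150358; II: 0.454545.
By total probability, P(X > 10.8) = 0.38·0.150358 + 0.62·0.454545 = 0.338954.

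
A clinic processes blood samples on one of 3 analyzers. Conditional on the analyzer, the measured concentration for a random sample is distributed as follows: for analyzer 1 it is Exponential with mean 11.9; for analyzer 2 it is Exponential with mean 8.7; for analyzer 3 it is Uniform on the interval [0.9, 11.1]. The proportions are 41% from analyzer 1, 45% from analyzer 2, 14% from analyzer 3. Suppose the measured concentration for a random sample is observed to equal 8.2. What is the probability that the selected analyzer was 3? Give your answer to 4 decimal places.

Likelihoods f(8.2 | ·): 1: 0.0421882; 2: 0.0447864; 3: 0.0980392.
Posterior ∝ prior × likelihood. Numerator for 3: 0.14·0.0980392 = 0.0137255.
Normalizing constant: 0.41·0.0421882 + 0.45·0.0447864 + 0.14·0.0980392 = 0.0511765.
P(3 | observation) = 0.0137255 / 0.0511765 = 0.268199.

0.2682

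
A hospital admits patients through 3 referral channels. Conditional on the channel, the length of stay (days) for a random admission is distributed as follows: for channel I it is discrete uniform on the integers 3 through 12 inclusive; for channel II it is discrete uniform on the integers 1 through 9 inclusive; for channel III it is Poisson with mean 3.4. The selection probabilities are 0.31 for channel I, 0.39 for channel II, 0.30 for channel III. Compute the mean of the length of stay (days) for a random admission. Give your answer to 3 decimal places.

5.295

Component means — I: 7.5; II: 5; III: 3.4.
E[X] = 0.31·7.5 + 0.39·5 + 0.3·3.4 = 5.295.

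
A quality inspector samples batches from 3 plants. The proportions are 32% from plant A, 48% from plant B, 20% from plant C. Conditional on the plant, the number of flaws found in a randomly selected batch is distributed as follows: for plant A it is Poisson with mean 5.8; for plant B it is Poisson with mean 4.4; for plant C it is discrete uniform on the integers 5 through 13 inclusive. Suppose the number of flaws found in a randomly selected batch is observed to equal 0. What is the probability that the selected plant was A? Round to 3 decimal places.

Likelihoods P(X=0 | ·): A: 0.00302755; B: 0.0122773; C: 0.
Posterior ∝ prior × likelihood. Numerator for A: 0.32·0.00302755 = 0.000968818.
Normalizing constant: 0.32·0.00302755 + 0.48·0.0122773 + 0.2·0 = 0.00686194.
P(A | observation) = 0.000968818 / 0.00686194 = 0.141187.

0.141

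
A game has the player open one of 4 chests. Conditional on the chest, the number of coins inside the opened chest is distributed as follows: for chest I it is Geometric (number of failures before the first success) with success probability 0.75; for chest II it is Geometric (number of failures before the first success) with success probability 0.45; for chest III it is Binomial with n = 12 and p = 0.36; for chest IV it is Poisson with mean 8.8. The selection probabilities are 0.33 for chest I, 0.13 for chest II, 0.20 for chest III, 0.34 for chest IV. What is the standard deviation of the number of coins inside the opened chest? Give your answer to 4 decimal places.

Per component, I: μ=0.333333, E[X²]=0.555556; II: μ=1.22222, E[X²]=4.20988; III: μ=4.32, E[X²]=21.4272; IV: μ=8.8, E[X²]=86.24.
E[X] = 0.33·0.333333 + 0.13·1.22222 + 0.2·4.32 + 0.34·8.8 = 4.12489.
E[X²] = 0.33·0.555556 + 0.13·4.20988 + 0.2·21.4272 + 0.34·86.24 = 34.3377.
Var(X) = E[X²] − (E[X])² = 34.3377 − 17.0147 = 17.3229.
SD(X) = √17.3229 = 4.16208.

4.1621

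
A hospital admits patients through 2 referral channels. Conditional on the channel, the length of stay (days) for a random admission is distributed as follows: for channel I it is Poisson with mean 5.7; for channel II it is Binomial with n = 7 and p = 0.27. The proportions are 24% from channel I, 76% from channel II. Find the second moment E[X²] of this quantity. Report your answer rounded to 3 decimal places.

For each component E[X²] = Var + (mean)², giving I: 38.19; II: 4.9518.
Overall E[X²] = 0.24·38.19 + 0.76·4.9518 = 12.929.

12.929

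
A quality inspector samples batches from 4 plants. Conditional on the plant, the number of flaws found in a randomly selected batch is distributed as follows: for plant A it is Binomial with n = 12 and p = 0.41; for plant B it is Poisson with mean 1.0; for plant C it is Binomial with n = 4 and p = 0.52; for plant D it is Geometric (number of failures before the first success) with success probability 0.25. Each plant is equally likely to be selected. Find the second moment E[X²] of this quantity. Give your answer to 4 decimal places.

For each component E[X²] = Var + (mean)², giving A: 27.1092; B: 2; C: 5.3248; D: 21.
Overall E[X²] = 0.25·27.1092 + 0.25·2 + 0.25·5.3248 + 0.25·21 = 13.8585.

13.8585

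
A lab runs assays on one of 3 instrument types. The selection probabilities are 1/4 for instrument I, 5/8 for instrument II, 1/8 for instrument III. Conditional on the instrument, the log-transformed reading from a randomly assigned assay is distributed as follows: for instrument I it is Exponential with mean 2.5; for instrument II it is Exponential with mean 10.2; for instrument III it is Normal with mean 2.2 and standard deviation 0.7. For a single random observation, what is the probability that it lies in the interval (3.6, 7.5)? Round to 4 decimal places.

0.1892

Conditional on each instrument, P(3.6 < X < 7.5): I: 0.187141; II: 0.223254; III: 0.0227501.
By total probability, P(3.6 < X < 7.5) = 0.25·0.187141 + 0.625·0.223254 + 0.125·0.0227501 = 0.189163.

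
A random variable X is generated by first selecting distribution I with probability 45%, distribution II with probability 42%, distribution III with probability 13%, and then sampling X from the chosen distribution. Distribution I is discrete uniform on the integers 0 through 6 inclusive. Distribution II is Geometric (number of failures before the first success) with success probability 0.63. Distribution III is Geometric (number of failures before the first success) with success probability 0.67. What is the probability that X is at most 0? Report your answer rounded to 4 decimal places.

Conditional on each component, P(X ≤ 0): I: 0.142857; II: 0.63; III: 0.67.
By total probability, P(X ≤ 0) = 0.45·0.142857 + 0.42·0.63 + 0.13·0.67 = 0.415986.

0.4160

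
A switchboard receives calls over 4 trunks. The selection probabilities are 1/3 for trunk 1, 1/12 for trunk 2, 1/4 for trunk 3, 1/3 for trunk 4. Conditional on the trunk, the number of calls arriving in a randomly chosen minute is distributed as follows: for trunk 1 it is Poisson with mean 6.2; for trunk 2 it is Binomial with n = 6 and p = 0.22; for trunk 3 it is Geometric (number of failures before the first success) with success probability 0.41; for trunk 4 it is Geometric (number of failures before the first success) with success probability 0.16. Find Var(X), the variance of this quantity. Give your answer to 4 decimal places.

18.2577

Per component, 1: μ=6.2, E[X²]=44.64; 2: μ=1.32, E[X²]=2.772; 3: μ=1.43902, E[X²]=5.58061; 4: μ=5.25, E[X²]=60.375.
E[X] = 0.333333·6.2 + 0.0833333·1.32 + 0.25·1.43902 + 0.333333·5.25 = 4.28642.
E[X²] = 0.333333·44.64 + 0.0833333·2.772 + 0.25·5.58061 + 0.333333·60.375 = 36.6312.
Var(X) = E[X²] − (E[X])² = 36.6312 − 18.3734 = 18.2577.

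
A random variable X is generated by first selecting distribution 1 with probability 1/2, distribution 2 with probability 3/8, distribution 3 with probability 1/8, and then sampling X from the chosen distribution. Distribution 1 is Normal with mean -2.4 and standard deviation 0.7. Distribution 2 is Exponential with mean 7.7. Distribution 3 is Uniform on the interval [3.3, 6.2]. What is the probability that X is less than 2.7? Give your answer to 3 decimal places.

Conditional on each component, P(X < 2.7): 1: 1; 2: 0.295769; 3: 0.
By total probability, P(X < 2.7) = 0.5·1 + 0.375·0.295769 + 0.125·0 = 0.610914.

0.611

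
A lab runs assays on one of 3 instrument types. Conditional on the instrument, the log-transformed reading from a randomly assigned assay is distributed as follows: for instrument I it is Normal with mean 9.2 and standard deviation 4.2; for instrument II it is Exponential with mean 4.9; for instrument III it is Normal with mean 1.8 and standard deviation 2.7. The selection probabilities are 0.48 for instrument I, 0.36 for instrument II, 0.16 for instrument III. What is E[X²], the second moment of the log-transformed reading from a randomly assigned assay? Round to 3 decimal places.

For each component E[X²] = Var + (mean)², giving I: 102.28; II: 48.02; III: 10.53.
Overall E[X²] = 0.48·102.28 + 0.36·48.02 + 0.16·10.53 = 68.0664.

68.066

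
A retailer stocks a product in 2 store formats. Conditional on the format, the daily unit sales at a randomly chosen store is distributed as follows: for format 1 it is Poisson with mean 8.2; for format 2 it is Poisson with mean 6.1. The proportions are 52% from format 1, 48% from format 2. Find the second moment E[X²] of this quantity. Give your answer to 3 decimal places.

For each component E[X²] = Var + (mean)², giving 1: 75.44; 2: 43.31.
Overall E[X²] = 0.52·75.44 + 0.48·43.31 = 60.0176.

60.018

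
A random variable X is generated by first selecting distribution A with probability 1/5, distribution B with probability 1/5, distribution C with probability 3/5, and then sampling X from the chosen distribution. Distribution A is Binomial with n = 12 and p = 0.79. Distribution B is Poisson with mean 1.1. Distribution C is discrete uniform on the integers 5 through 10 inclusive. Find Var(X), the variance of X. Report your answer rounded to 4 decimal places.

Per component, A: μ=9.48, E[X²]=91.8612; B: μ=1.1, E[X²]=2.31; C: μ=7.5, E[X²]=59.1667.
E[X] = 0.2·9.48 + 0.2·1.1 + 0.6·7.5 = 6.616.
E[X²] = 0.2·91.8612 + 0.2·2.31 + 0.6·59.1667 = 54.3342.
Var(X) = E[X²] − (E[X])² = 54.3342 − 43.7715 = 10.5628.

10.5628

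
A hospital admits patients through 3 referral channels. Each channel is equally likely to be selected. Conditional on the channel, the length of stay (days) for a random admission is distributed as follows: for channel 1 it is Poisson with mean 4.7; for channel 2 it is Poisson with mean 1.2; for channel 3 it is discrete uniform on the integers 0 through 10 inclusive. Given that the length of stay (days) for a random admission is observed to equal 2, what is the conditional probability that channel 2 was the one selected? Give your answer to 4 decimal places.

Likelihoods P(X=2 | ·): 1: 0.100457; 2: 0.21686; 3: 0.0909091.
Posterior ∝ prior × likelihood. Numerator for 2: 0.333333·0.21686 = 0.0722866.
Normalizing constant: 0.333333·0.100457 + 0.333333·0.21686 + 0.333333·0.0909091 = 0.136075.
P(2 | observation) = 0.0722866 / 0.136075 = 0.531225.

0.5312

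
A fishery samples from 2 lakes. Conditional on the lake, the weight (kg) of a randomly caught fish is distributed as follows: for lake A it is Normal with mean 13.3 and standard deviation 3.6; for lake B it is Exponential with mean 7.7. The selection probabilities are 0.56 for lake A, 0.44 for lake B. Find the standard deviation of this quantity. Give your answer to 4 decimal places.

6.4088

Per component, A: μ=13.3, E[X²]=189.85; B: μ=7.7, E[X²]=118.58.
E[X] = 0.56·13.3 + 0.44·7.7 = 10.836.
E[X²] = 0.56·189.85 + 0.44·118.58 = 158.491.
Var(X) = E[X²] − (E[X])² = 158.491 − 117.419 = 41.0723.
SD(X) = √41.0723 = 6.40877.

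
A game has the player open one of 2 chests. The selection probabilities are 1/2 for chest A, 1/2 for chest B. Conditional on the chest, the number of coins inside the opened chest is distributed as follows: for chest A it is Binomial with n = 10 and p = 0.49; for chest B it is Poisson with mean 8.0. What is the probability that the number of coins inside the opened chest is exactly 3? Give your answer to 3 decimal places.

0.078

Conditional on each chest, P(X = 3): A: 0.126695; B: 0.0286261.
By total probability, P(X = 3) = 0.5·0.126695 + 0.5·0.0286261 = 0.0776608.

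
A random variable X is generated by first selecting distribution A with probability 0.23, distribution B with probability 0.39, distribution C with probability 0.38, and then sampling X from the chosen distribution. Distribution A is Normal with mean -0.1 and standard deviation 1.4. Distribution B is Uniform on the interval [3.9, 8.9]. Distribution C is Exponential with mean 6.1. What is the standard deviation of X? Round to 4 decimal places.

Per component, A: μ=-0.1, E[X²]=1.97; B: μ=6.4, E[X²]=43.0433; C: μ=6.1, E[X²]=74.42.
E[X] = 0.23·-0.1 + 0.39·6.4 + 0.38·6.1 = 4.791.
E[X²] = 0.23·1.97 + 0.39·43.0433 + 0.38·74.42 = 45.5196.
Var(X) = E[X²] − (E[X])² = 45.5196 − 22.9537 = 22.5659.
SD(X) = √22.5659 = 4.75036.

4.7504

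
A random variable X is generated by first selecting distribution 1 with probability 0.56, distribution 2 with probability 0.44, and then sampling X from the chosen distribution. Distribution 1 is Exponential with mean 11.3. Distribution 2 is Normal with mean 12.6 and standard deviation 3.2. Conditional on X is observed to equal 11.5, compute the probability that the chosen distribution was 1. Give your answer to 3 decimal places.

0.257

Likelihoods f(11.5 | ·): 1: 0.0319846; 2: 0.117517.
Posterior ∝ prior × likelihood. Numerator for 1: 0.56·0.0319846 = 0.0179114.
Normalizing constant: 0.56·0.0319846 + 0.44·0.117517 = 0.0696189.
P(1 | observation) = 0.0179114 / 0.0696189 = 0.257277.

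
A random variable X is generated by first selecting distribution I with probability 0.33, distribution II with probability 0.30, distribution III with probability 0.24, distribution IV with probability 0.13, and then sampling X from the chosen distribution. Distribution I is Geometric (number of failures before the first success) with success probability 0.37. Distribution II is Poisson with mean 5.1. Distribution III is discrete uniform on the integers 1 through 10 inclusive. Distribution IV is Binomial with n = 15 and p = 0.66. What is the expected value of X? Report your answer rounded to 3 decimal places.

Component means — I: 1.7027; II: 5.1; III: 5.5; IV: 9.9.
E[X] = 0.33·1.7027 + 0.3·5.1 + 0.24·5.5 + 0.13·9.9 = 4.69889.

4.699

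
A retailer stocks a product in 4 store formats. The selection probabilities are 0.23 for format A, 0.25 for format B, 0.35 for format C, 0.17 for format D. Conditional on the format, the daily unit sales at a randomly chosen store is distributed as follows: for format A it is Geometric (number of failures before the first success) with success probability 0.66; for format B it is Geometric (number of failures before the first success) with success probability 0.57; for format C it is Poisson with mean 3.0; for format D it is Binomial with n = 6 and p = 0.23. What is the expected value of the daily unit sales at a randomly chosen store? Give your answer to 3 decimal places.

1.592

Component means — A: 0.515152; B: 0.754386; C: 3; D: 1.38.
E[X] = 0.23·0.515152 + 0.25·0.754386 + 0.35·3 + 0.17·1.38 = 1.59168.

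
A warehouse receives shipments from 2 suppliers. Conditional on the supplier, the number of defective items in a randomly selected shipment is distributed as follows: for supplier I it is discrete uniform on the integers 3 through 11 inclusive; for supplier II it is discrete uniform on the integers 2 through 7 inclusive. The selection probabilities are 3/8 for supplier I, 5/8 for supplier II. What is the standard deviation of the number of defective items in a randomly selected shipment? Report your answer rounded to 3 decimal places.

2.406

Per component, I: μ=7, E[X²]=55.6667; II: μ=4.5, E[X²]=23.1667.
E[X] = 0.375·7 + 0.625·4.5 = 5.4375.
E[X²] = 0.375·55.6667 + 0.625·23.1667 = 35.3542.
Var(X) = E[X²] − (E[X])² = 35.3542 − 29.5664 = 5.78776.
SD(X) = √5.78776 = 2.40578.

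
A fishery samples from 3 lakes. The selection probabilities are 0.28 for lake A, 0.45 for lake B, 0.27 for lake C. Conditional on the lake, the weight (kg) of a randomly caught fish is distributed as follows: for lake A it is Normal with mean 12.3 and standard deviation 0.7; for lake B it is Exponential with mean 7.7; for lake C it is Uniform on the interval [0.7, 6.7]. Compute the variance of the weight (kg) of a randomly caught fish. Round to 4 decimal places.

37.8292

Per component, A: μ=12.3, E[X²]=151.78; B: μ=7.7, E[X²]=118.58; C: μ=3.7, E[X²]=16.69.
E[X] = 0.28·12.3 + 0.45·7.7 + 0.27·3.7 = 7.908.
E[X²] = 0.28·151.78 + 0.45·118.58 + 0.27·16.69 = 100.366.
Var(X) = E[X²] − (E[X])² = 100.366 − 62.5365 = 37.8292.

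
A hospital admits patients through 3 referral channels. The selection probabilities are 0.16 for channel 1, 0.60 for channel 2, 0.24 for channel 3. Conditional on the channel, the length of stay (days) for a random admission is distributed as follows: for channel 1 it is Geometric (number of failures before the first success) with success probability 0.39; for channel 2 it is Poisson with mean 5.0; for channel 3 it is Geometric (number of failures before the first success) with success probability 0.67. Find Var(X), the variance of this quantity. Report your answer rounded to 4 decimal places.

7.9212

Per component, 1: μ=1.5641, E[X²]=6.45694; 2: μ=5, E[X²]=30; 3: μ=0.492537, E[X²]=0.977723.
E[X] = 0.16·1.5641 + 0.6·5 + 0.24·0.492537 = 3.36847.
E[X²] = 0.16·6.45694 + 0.6·30 + 0.24·0.977723 = 19.2678.
Var(X) = E[X²] − (E[X])² = 19.2678 − 11.3466 = 7.9212.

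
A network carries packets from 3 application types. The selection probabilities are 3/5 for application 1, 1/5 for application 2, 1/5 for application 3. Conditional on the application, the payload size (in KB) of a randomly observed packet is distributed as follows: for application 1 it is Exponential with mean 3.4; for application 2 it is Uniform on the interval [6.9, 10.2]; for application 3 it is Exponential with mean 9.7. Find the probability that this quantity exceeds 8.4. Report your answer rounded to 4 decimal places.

0.2439

Conditional on each application, P(X > 8.4): 1: 0.0845351; 2: 0.545455; 3: 0.420639.
By total probability, P(X > 8.4) = 0.6·0.0845351 + 0.2·0.545455 + 0.2·0.420639 = 0.24394.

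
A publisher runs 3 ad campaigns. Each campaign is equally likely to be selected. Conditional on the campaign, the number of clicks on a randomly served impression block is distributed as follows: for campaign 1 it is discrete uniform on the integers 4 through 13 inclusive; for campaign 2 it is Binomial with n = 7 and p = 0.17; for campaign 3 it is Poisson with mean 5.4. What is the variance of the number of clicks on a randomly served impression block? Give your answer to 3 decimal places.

Per component, 1: μ=8.5, E[X²]=80.5; 2: μ=1.19, E[X²]=2.4038; 3: μ=5.4, E[X²]=34.56.
E[X] = 0.333333·8.5 + 0.333333·1.19 + 0.333333·5.4 = 5.03.
E[X²] = 0.333333·80.5 + 0.333333·2.4038 + 0.333333·34.56 = 39.1546.
Var(X) = E[X²] − (E[X])² = 39.1546 − 25.3009 = 13.8537.

13.854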